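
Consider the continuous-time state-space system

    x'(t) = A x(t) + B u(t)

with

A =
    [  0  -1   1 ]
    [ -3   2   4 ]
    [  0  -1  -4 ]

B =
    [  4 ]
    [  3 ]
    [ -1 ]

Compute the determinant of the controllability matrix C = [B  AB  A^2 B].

AB = [[-4], [-10], [1]]
A^2B = [[11], [-4], [6]]
Controllability matrix C = [B  AB  A^2B] = [[4, -4, 11], [3, -10, -4], [-1, 1, 6]]
Expanding along the first row, det(C) = 4·((-10)·6 - (-4)·1) - (-4)·(3·6 - (-4)·(-1)) + 11·(3·1 - (-10)·(-1)) = 4·(-56) - (-4)·14 + 11·(-7) = -245
Since det(C) ≠ 0, rank(C) = 3 and the system is completely controllable.

-245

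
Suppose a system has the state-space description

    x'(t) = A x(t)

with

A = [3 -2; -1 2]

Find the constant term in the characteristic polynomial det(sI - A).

For a 2×2 matrix, det(sI - A) = s^2 - (tr A)s + det A.
tr A = 5, det A = 4.
So p(s) = s^2 - 5s + 4.
The constant term is 4.

4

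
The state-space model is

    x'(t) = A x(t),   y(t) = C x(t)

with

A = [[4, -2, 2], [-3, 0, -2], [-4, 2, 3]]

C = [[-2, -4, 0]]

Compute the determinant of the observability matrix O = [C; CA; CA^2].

CA = [[4, 4, 4]]
CA^2 = [[-12, 0, 12]]
Observability matrix O = [C; CA; CA^2] = [[-2, -4, 0], [4, 4, 4], [-12, 0, 12]]
Expanding along the first row, det(O) = (-2)·(4·12 - 4·0) - (-4)·(4·12 - 4·(-12)) + 0·(4·0 - 4·(-12)) = (-2)·48 - (-4)·96 + 0·48 = 288
Since det(O) ≠ 0, rank(O) = 3 and the system is completely observable.

288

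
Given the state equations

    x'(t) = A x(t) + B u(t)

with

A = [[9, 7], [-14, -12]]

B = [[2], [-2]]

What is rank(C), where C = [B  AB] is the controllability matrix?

1

AB = [[4], [-4]]
Controllability matrix C = [B  AB] = [[2, 4], [-2, -4]]
Every column of C is a scalar multiple of column 1 = [2, -2] (multipliers 1, 2), so the columns span a one-dimensional space.
C ≠ 0, hence rank(C) = 1.
rank(C) = 1 < n = 2, so the pair (A, B) is not completely controllable.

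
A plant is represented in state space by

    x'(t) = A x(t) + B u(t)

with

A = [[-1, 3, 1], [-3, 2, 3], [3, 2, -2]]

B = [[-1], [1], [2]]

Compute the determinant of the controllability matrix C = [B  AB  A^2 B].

-1521

AB = [[6], [11], [-5]]
A^2B = [[22], [-11], [50]]
Controllability matrix C = [B  AB  A^2B] = [[-1, 6, 22], [1, 11, -11], [2, -5, 50]]
Expanding along the first row, det(C) = (-1)·(11·50 - (-11)·(-5)) - 6·(1·50 - (-11)·2) + 22·(1·(-5) - 11·2) = (-1)·495 - 6·72 + 22·(-27) = -1521
Since det(C) ≠ 0, rank(C) = 3 and the system is completely controllable.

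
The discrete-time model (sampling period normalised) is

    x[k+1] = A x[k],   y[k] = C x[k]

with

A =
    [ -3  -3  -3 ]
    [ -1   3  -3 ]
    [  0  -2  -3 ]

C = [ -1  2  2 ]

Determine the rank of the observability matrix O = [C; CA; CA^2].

3

CA = [[1, 5, -9]]
CA^2 = [[-8, 30, 9]]
Observability matrix O = [C; CA; CA^2] = [[-1, 2, 2], [1, 5, -9], [-8, 30, 9]]
det(O) = (-1)·(5·9 - (-9)·30) - 2·(1·9 - (-9)·(-8)) + 2·(1·30 - 5·(-8)) = (-1)·315 - 2·(-63) + 2·70 = -49 ≠ 0, so rank(O) = 3.
rank(O) = 3 = n, so the pair (A, C) is completely observable.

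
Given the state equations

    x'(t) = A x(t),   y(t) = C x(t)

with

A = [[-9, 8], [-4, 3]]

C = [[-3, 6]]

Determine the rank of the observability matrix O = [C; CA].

1

CA = [[3, -6]]
Observability matrix O = [C; CA] = [[-3, 6], [3, -6]]
Every row of O is a scalar multiple of row 1 = [-3, 6] (multipliers 1, -1), so the rows span a one-dimensional space.
O ≠ 0, hence rank(O) = 1.
rank(O) = 1 < n = 2, so the pair (A, C) is not completely observable.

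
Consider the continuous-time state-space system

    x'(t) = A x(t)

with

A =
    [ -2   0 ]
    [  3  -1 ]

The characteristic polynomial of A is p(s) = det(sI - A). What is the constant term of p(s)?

For a 2×2 matrix, det(sI - A) = s^2 - (tr A)s + det A.
tr A = -3, det A = 2.
So p(s) = s^2 + 3s + 2.
The constant term is 2.

2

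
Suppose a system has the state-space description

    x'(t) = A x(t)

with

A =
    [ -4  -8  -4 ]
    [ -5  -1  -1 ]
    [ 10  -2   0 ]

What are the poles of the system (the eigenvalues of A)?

-4, -2, 1

det(sI - A) = s^3 - (tr A)s^2 + (M11 + M22 + M33)s - det A, where Mii is the 2×2 principal minor of A obtained by deleting row i and column i.
tr A = (-4) + (-1) + 0 = -5; M11 = (-1)·0 - (-1)·(-2) = 0 - 2 = -2; M22 = (-4)·0 - (-4)·10 = 0 - (-40) = 40; M33 = (-4)·(-1) - (-8)·(-5) = 4 - 40 = -36; sum of minors = 2.
det A = (-4)·((-1)·0 - (-1)·(-2)) - (-8)·((-5)·0 - (-1)·10) + (-4)·((-5)·(-2) - (-1)·10) = (-4)·(-2) - (-8)·10 + (-4)·20 = 8.
So p(s) = det(sI - A) = s^3 + 5s^2 + 2s - 8.
Rational-root test: any integer root divides -8. Testing small divisors, s = 1 works: p(1) = 1 + 5 + 2 + (-8) = 0, so (s - 1) is a factor.
Dividing, p(s) = (s - 1)(s^2 + 6s + 8).
Factor s^2 + 6s + 8: two numbers with sum -6 and product 8 are -2 and -4, so s^2 + 6s + 8 = (s + 2)(s + 4).
Hence p(s) = (s - 1) (s + 2) (s + 4), with roots -4, -2, 1.
At least one eigenvalue has non-negative real part, so the system is not asymptotically stable.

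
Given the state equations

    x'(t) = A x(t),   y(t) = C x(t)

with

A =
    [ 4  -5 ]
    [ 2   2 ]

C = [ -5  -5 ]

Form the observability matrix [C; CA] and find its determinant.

-225

CA = [[-30, 15]]
Observability matrix O = [C; CA] = [[-5, -5], [-30, 15]]
det(O) = (-5)·15 - (-5)·(-30) = -75 - 150 = -225
Since det(O) ≠ 0, rank(O) = 2 and the system is completely observable.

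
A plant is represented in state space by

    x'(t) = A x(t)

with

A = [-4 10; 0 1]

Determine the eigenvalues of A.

-4, 1

det(sI - A) = s^2 - (tr A)s + det A, with tr A = (-4) + 1 = -3 and det A = (-4)·1 - 10·0 = -4 - 0 = -4.
So p(s) = det(sI - A) = s^2 + 3s - 4.
Factor s^2 + 3s - 4: two numbers with sum -3 and product -4 are 1 and -4, so s^2 + 3s - 4 = (s - 1)(s + 4).
Hence p(s) = (s - 1) (s + 4), with roots -4, 1.
At least one eigenvalue has non-negative real part, so the system is not asymptotically stable.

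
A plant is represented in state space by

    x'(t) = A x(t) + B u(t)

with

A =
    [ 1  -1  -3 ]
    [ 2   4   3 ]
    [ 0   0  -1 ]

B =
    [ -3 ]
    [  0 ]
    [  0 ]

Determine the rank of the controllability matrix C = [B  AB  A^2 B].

AB = [[-3], [-6], [0]]
A^2B = [[3], [-30], [0]]
Controllability matrix C = [B  AB  A^2B] = [[-3, -3, 3], [0, -6, -30], [0, 0, 0]]
Row 3 of C is identically zero, so rank(C) ≤ 2.
The 2×2 minor from rows 1, 2, columns 1, 2 is (-3)·(-6) - (-3)·0 = 18 - 0 = 18 ≠ 0, so rank(C) = 2.
rank(C) = 2 < n = 3, so the pair (A, B) is not completely controllable.

2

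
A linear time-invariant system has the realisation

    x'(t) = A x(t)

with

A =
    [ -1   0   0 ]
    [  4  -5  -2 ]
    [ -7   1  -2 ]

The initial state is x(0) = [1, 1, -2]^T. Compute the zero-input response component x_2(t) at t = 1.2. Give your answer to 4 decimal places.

det(sI - A) = s^3 - (tr A)s^2 + (M11 + M22 + M33)s - det A, where Mii is the 2×2 principal minor of A obtained by deleting row i and column i.
tr A = (-1) + (-5) + (-2) = -8; M11 = (-5)·(-2) - (-2)·1 = 10 - (-2) = 12; M22 = (-1)·(-2) - 0·(-7) = 2 - 0 = 2; M33 = (-1)·(-5) - 0·4 = 5 - 0 = 5; sum of minors = 19.
det A = (-1)·((-5)·(-2) - (-2)·1) - 0·(4·(-2) - (-2)·(-7)) + 0·(4·1 - (-5)·(-7)) = (-1)·12 - 0·(-22) + 0·(-31) = -12.
So p(s) = det(sI - A) = s^3 + 8s^2 + 19s + 12.
Rational-root test: any integer root divides 12. Testing small divisors, s = -1 works: p(-1) = -1 + 8 + (-19) + 12 = 0, so (s + 1) is a factor.
Dividing, p(s) = (s + 1)(s^2 + 7s + 12).
Factor s^2 + 7s + 12: two numbers with sum -7 and product 12 are -3 and -4, so s^2 + 7s + 12 = (s + 3)(s + 4).
Hence p(s) = (s + 1) (s + 3) (s + 4), with roots -4, -3, -1.
The eigenvalues -4, -3, -1 are distinct and real, so A is diagonalisable and x(t) = e^{At} x(0) = V diag(e^{λ_i t}) V^{-1} x(0), where the columns of V are the eigenvectors.
λ = -4: A - (-4)I = [[3, 0, 0], [4, -1, -2], [-7, 1, 2]]. v must be orthogonal to every row; (row 1) × (row 2) = [0, 6, -3], so take v_1 = [0, 2, -1]^T.
λ = -3: A - (-3)I = [[2, 0, 0], [4, -2, -2], [-7, 1, 1]]. v must be orthogonal to every row; (row 1) × (row 2) = [0, 4, -4], so take v_2 = [0, -1, 1]^T.
λ = -1: A - (-1)I = [[0, 0, 0], [4, -4, -2], [-7, 1, -1]]. v must be orthogonal to every row; (row 2) × (row 3) = [6, 18, -24], so take v_3 = [-1, -3, 4]^T.
V = [v_1 v_2 v_3] = [[0, 0, -1], [2, -1, -3], [-1, 1, 4]] has det V = -1, so V^{-1} = adj(V)/det V = [[1, 1, 1], [5, 1, 2], [-1, 0, 0]].
Modal coordinates z(0) = V^{-1} x(0): 1·1 + 1·1 + 1·(-2) = 0; 5·1 + 1·1 + 2·(-2) = 2; (-1)·1 + 0·1 + 0·(-2) = -1; so z(0) = [0, 2, -1]^T.
x_2(t) = Σ_i (v_i)_2 · z_i(0) · e^{λ_i t} (row 2 of V times the modal terms).
x_2(1.2) = 2·0·e^{-4·1.2} + (-1)·2·e^{-3·1.2} + (-3)·(-1)·e^{-1·1.2} = 0·0.008230 + (-2)·0.027324 + 3·0.301194 = 0.8489.

0.8489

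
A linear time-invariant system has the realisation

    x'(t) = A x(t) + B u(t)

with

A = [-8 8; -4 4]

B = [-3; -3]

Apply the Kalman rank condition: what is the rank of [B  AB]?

AB = [[0], [0]]
Controllability matrix C = [B  AB] = [[-3, 0], [-3, 0]]
Every column of C is a scalar multiple of column 1 = [-3, -3] (multipliers 1, 0), so the columns span a one-dimensional space.
C ≠ 0, hence rank(C) = 1.
rank(C) = 1 < n = 2, so the pair (A, B) is not completely controllable.

1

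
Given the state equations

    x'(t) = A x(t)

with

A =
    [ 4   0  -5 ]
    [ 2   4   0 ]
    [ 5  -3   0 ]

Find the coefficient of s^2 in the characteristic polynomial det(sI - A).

Expand det(sI - A) for the 3×3 matrix.
p(s) = s^3 - 8s^2 + 41s - 130.
(Check: constant term = det(-A) = (-1)^3 det A = -130; coefficient of s^2 = -tr A = -8.)
The coefficient of s^2 is -8.

-8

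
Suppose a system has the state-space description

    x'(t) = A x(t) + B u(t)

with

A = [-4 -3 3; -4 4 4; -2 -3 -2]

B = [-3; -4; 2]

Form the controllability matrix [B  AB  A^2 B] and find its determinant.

AB = [[30], [4], [14]]
A^2B = [[-90], [-48], [-100]]
Controllability matrix C = [B  AB  A^2B] = [[-3, 30, -90], [-4, 4, -48], [2, 14, -100]]
Expanding along the first row, det(C) = (-3)·(4·(-100) - (-48)·14) - 30·((-4)·(-100) - (-48)·2) + (-90)·((-4)·14 - 4·2) = (-3)·272 - 30·496 + (-90)·(-64) = -9936
Since det(C) ≠ 0, rank(C) = 3 and the system is completely controllable.

-9936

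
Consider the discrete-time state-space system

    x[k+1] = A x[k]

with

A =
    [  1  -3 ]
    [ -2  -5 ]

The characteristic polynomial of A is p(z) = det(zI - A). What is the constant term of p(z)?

For a 2×2 matrix, det(zI - A) = z^2 - (tr A)z + det A.
tr A = -4, det A = -11.
So p(z) = z^2 + 4z - 11.
The constant term is -11.

-11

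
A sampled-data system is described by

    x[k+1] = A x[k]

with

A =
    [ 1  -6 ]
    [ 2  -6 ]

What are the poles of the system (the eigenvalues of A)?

-3, -2

det(zI - A) = z^2 - (tr A)z + det A, with tr A = 1 + (-6) = -5 and det A = 1·(-6) - (-6)·2 = -6 - (-12) = 6.
So p(z) = det(zI - A) = z^2 + 5z + 6.
Factor z^2 + 5z + 6: two numbers with sum -5 and product 6 are -2 and -3, so z^2 + 5z + 6 = (z + 2)(z + 3).
Hence p(z) = (z + 2) (z + 3), with roots -3, -2.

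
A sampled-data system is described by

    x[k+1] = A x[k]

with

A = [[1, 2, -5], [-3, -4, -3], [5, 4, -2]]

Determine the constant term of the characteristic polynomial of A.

Expand det(zI - A) for the 3×3 matrix.
p(z) = z^3 + 5z^2 + 45z + 62.
(Check: constant term = det(-A) = (-1)^3 det A = 62; coefficient of z^2 = -tr A = 5.)
The constant term is 62.

62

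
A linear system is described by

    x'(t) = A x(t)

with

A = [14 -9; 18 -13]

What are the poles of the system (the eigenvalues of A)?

-4, 5

det(sI - A) = s^2 - (tr A)s + det A, with tr A = 14 + (-13) = 1 and det A = 14·(-13) - (-9)·18 = -182 - (-162) = -20.
So p(s) = det(sI - A) = s^2 - s - 20.
Factor s^2 - s - 20: two numbers with sum 1 and product -20 are 5 and -4, so s^2 - s - 20 = (s - 5)(s + 4).
Hence p(s) = (s - 5) (s + 4), with roots -4, 5.
At least one eigenvalue has non-negative real part, so the system is not asymptotically stable.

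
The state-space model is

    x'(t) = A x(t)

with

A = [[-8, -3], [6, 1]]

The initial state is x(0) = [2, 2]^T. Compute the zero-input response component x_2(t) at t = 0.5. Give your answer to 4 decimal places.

det(sI - A) = s^2 - (tr A)s + det A, with tr A = (-8) + 1 = -7 and det A = (-8)·1 - (-3)·6 = -8 - (-18) = 10.
So p(s) = det(sI - A) = s^2 + 7s + 10.
Factor s^2 + 7s + 10: two numbers with sum -7 and product 10 are -2 and -5, so s^2 + 7s + 10 = (s + 2)(s + 5).
Hence p(s) = (s + 2) (s + 5), with roots -5, -2.
The eigenvalues -5, -2 are distinct and real, so A is diagonalisable and x(t) = e^{At} x(0) = V diag(e^{λ_i t}) V^{-1} x(0), where the columns of V are the eigenvectors.
λ = -5: A - (-5)I = [[-3, -3], [6, 6]]. Row 1 gives (-3)·v1 + (-3)·v2 = 0, so take v_1 = [-1, 1]^T.
λ = -2: A - (-2)I = [[-6, -3], [6, 3]]. Row 1 gives (-6)·v1 + (-3)·v2 = 0, so take v_2 = [-1, 2]^T.
V = [v_1 v_2] = [[-1, -1], [1, 2]] has det V = -1, so V^{-1} = adj(V)/det V = [[-2, -1], [1, 1]].
Modal coordinates z(0) = V^{-1} x(0): (-2)·2 + (-1)·2 = -6; 1·2 + 1·2 = 4; so z(0) = [-6, 4]^T.
x_2(t) = Σ_i (v_i)_2 · z_i(0) · e^{λ_i t} (row 2 of V times the modal terms).
x_2(0.5) = 1·(-6)·e^{-5·0.5} + 2·4·e^{-2·0.5} = (-6)·0.082085 + 8·0.367879 = 2.4505.

2.4505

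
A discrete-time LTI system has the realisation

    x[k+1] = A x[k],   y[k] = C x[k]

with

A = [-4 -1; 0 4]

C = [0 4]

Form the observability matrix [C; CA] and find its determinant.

0

CA = [[0, 16]]
Observability matrix O = [C; CA] = [[0, 4], [0, 16]]
det(O) = 0·16 - 4·0 = 0 - 0 = 0
Since det(O) = 0, rank(O) < 2 and the system is not completely observable.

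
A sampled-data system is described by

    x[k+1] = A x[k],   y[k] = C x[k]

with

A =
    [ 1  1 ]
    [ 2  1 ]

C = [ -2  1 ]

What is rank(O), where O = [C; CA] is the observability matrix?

2

CA = [[0, -1]]
Observability matrix O = [C; CA] = [[-2, 1], [0, -1]]
det(O) = (-2)·(-1) - 1·0 = 2 - 0 = 2 ≠ 0, so rank(O) = 2.
rank(O) = 2 = n, so the pair (A, C) is completely observable.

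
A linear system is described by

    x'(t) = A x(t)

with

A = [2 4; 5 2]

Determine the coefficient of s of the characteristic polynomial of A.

For a 2×2 matrix, det(sI - A) = s^2 - (tr A)s + det A.
tr A = 4, det A = -16.
So p(s) = s^2 - 4s - 16.
The coefficient of s is -4.

-4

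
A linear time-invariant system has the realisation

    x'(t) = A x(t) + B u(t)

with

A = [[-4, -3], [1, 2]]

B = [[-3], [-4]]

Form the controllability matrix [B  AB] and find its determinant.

129

AB = [[24], [-11]]
Controllability matrix C = [B  AB] = [[-3, 24], [-4, -11]]
det(C) = (-3)·(-11) - 24·(-4) = 33 - (-96) = 129
Since det(C) ≠ 0, rank(C) = 2 and the system is completely controllable.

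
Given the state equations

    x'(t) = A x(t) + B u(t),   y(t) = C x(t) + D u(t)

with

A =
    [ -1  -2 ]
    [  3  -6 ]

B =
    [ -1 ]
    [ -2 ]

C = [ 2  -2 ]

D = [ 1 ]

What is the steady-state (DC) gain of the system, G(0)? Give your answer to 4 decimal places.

G(0) = C(-A)^{-1}B + D = -C A^{-1} B + D.
det A = 12, so A^{-1} = (1/12)·adj(A) = [[-1/2, 1/6], [-1/4, -1/12]]
A^{-1} B = [1/6, 5/12]^T
C A^{-1} B = -1/2
G(0) = D - C A^{-1} B = 1 - (-1/2) = 3/2 ≈ 1.5000

1.5000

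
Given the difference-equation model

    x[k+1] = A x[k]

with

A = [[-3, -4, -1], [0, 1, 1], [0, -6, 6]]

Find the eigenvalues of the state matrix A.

-3, 3, 4

det(zI - A) = z^3 - (tr A)z^2 + (M11 + M22 + M33)z - det A, where Mii is the 2×2 principal minor of A obtained by deleting row i and column i.
tr A = (-3) + 1 + 6 = 4; M11 = 1·6 - 1·(-6) = 6 - (-6) = 12; M22 = (-3)·6 - (-1)·0 = -18 - 0 = -18; M33 = (-3)·1 - (-4)·0 = -3 - 0 = -3; sum of minors = -9.
det A = (-3)·(1·6 - 1·(-6)) - (-4)·(0·6 - 1·0) + (-1)·(0·(-6) - 1·0) = (-3)·12 - (-4)·0 + (-1)·0 = -36.
So p(z) = det(zI - A) = z^3 - 4z^2 - 9z + 36.
Rational-root test: any integer root divides 36. Testing small divisors, z = -3 works: p(-3) = -27 + (-36) + 27 + 36 = 0, so (z + 3) is a factor.
Dividing, p(z) = (z + 3)(z^2 - 7z + 12).
Factor z^2 - 7z + 12: two numbers with sum 7 and product 12 are 4 and 3, so z^2 - 7z + 12 = (z - 4)(z - 3).
Hence p(z) = (z - 4) (z - 3) (z + 3), with roots -3, 3, 4.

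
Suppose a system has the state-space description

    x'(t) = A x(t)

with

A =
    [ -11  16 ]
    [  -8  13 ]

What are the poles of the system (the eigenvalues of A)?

-3, 5

det(sI - A) = s^2 - (tr A)s + det A, with tr A = (-11) + 13 = 2 and det A = (-11)·13 - 16·(-8) = -143 - (-128) = -15.
So p(s) = det(sI - A) = s^2 - 2s - 15.
Factor s^2 - 2s - 15: two numbers with sum 2 and product -15 are 5 and -3, so s^2 - 2s - 15 = (s - 5)(s + 3).
Hence p(s) = (s - 5) (s + 3), with roots -3, 5.
At least one eigenvalue has non-negative real part, so the system is not asymptotically stable.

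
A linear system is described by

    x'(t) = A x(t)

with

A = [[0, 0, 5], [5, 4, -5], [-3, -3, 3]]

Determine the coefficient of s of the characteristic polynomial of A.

Expand det(sI - A) for the 3×3 matrix.
p(s) = s^3 - 7s^2 + 12s + 15.
(Check: constant term = det(-A) = (-1)^3 det A = 15; coefficient of s^2 = -tr A = -7.)
The coefficient of s is 12.

12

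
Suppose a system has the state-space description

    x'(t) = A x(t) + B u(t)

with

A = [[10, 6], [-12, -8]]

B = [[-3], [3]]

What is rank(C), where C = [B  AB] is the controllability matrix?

AB = [[-12], [12]]
Controllability matrix C = [B  AB] = [[-3, -12], [3, 12]]
Every column of C is a scalar multiple of column 1 = [-3, 3] (multipliers 1, 4), so the columns span a one-dimensional space.
C ≠ 0, hence rank(C) = 1.
rank(C) = 1 < n = 2, so the pair (A, B) is not completely controllable.

1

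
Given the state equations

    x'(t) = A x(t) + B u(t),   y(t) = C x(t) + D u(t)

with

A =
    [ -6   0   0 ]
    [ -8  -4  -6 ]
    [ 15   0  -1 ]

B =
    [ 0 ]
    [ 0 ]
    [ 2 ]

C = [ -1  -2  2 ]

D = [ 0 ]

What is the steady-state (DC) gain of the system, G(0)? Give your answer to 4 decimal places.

10.0000

G(0) = C(-A)^{-1}B + D = -C A^{-1} B + D.
det A = -24, so A^{-1} = (1/-24)·adj(A) = [[-1/6, 0, 0], [49/12, -1/4, 3/2], [-5/2, 0, -1]]
A^{-1} B = [0, 3, -2]^T
C A^{-1} B = -10
G(0) = D - C A^{-1} B = 0 - (-10) = 10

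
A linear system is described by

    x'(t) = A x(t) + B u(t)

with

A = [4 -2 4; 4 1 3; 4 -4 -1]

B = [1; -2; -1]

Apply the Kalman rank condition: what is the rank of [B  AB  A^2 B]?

AB = [[4], [-1], [13]]
A^2B = [[70], [54], [7]]
Controllability matrix C = [B  AB  A^2B] = [[1, 4, 70], [-2, -1, 54], [-1, 13, 7]]
det(C) = 1·((-1)·7 - 54·13) - 4·((-2)·7 - 54·(-1)) + 70·((-2)·13 - (-1)·(-1)) = 1·(-709) - 4·40 + 70·(-27) = -2759 ≠ 0, so rank(C) = 3.
rank(C) = 3 = n, so the pair (A, B) is completely controllable.

3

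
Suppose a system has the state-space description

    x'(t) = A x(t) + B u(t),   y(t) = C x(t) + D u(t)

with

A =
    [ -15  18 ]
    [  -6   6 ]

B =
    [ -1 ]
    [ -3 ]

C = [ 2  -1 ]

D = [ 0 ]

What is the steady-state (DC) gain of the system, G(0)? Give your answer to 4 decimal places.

-3.1667

G(0) = C(-A)^{-1}B + D = -C A^{-1} B + D.
det A = 18, so A^{-1} = (1/18)·adj(A) = [[1/3, -1], [1/3, -5/6]]
A^{-1} B = [8/3, 13/6]^T
C A^{-1} B = 19/6
G(0) = D - C A^{-1} B = 0 - (19/6) = -19/6 ≈ -3.1667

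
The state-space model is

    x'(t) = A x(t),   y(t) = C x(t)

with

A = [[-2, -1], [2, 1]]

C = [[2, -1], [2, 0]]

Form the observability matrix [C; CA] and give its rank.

CA = [[-6, -3], [-4, -2]]
Observability matrix O = [C; CA] = [[2, -1], [2, 0], [-6, -3], [-4, -2]]
Take the 2×2 submatrix of O formed by rows 1, 2: [[2, -1], [2, 0]]. Its determinant is 2·0 - (-1)·2 = 0 - (-2) = 2 ≠ 0.
So rank(O) ≥ 2; since O has 2 columns, rank(O) = 2.
rank(O) = 2 = n, so the pair (A, C) is completely observable.

2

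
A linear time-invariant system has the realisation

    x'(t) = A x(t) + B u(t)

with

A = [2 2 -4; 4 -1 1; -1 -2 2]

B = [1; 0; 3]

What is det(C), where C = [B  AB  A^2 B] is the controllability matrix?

AB = [[-10], [7], [5]]
A^2B = [[-26], [-42], [6]]
Controllability matrix C = [B  AB  A^2B] = [[1, -10, -26], [0, 7, -42], [3, 5, 6]]
Expanding along the first row, det(C) = 1·(7·6 - (-42)·5) - (-10)·(0·6 - (-42)·3) + (-26)·(0·5 - 7·3) = 1·252 - (-10)·126 + (-26)·(-21) = 2058
Since det(C) ≠ 0, rank(C) = 3 and the system is completely controllable.

2058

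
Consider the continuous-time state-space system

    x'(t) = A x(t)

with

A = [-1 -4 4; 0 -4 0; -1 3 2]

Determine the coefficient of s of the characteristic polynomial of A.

-2

Expand det(sI - A) for the 3×3 matrix.
p(s) = s^3 + 3s^2 - 2s + 8.
(Check: constant term = det(-A) = (-1)^3 det A = 8; coefficient of s^2 = -tr A = 3.)
The coefficient of s is -2.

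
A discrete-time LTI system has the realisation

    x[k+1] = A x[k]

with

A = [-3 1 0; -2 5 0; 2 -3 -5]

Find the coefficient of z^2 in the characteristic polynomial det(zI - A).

3

Expand det(zI - A) for the 3×3 matrix.
p(z) = z^3 + 3z^2 - 23z - 65.
(Check: constant term = det(-A) = (-1)^3 det A = -65; coefficient of z^2 = -tr A = 3.)
The coefficient of z^2 is 3.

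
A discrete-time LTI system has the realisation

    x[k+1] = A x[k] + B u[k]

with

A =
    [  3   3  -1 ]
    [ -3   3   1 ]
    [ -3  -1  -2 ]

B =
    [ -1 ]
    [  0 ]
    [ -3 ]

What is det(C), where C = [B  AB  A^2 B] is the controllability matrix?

81

AB = [[0], [0], [9]]
A^2B = [[-9], [9], [-18]]
Controllability matrix C = [B  AB  A^2B] = [[-1, 0, -9], [0, 0, 9], [-3, 9, -18]]
Expanding along the first row, det(C) = (-1)·(0·(-18) - 9·9) - 0·(0·(-18) - 9·(-3)) + (-9)·(0·9 - 0·(-3)) = (-1)·(-81) - 0·27 + (-9)·0 = 81
Since det(C) ≠ 0, rank(C) = 3 and the system is completely controllable.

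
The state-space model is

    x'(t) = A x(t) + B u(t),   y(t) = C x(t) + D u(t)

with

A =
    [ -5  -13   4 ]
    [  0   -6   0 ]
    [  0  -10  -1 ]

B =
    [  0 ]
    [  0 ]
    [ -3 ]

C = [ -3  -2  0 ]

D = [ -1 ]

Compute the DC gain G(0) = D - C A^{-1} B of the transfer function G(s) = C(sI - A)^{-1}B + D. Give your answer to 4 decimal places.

G(0) = C(-A)^{-1}B + D = -C A^{-1} B + D.
det A = -30, so A^{-1} = (1/-30)·adj(A) = [[-1/5, 53/30, -4/5], [0, -1/6, 0], [0, 5/3, -1]]
A^{-1} B = [12/5, 0, 3]^T
C A^{-1} B = -36/5
G(0) = D - C A^{-1} B = -1 - (-36/5) = 31/5 ≈ 6.2000

6.2000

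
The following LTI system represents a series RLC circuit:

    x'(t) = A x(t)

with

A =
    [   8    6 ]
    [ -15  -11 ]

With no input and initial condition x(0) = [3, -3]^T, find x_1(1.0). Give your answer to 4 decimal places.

det(sI - A) = s^2 - (tr A)s + det A, with tr A = 8 + (-11) = -3 and det A = 8·(-11) - 6·(-15) = -88 - (-90) = 2.
So p(s) = det(sI - A) = s^2 + 3s + 2.
Factor s^2 + 3s + 2: two numbers with sum -3 and product 2 are -1 and -2, so s^2 + 3s + 2 = (s + 1)(s + 2).
Hence p(s) = (s + 1) (s + 2), with roots -2, -1.
The eigenvalues -2, -1 are distinct and real, so A is diagonalisable and x(t) = e^{At} x(0) = V diag(e^{λ_i t}) V^{-1} x(0), where the columns of V are the eigenvectors.
λ = -2: A - (-2)I = [[10, 6], [-15, -9]]. Row 1 gives 10·v1 + 6·v2 = 0, so take v_1 = [3, -5]^T.
λ = -1: A - (-1)I = [[9, 6], [-15, -10]]. Row 1 gives 9·v1 + 6·v2 = 0, so take v_2 = [2, -3]^T.
V = [v_1 v_2] = [[3, 2], [-5, -3]] has det V = 1, so V^{-1} = adj(V)/det V = [[-3, -2], [5, 3]].
Modal coordinates z(0) = V^{-1} x(0): (-3)·3 + (-2)·(-3) = -3; 5·3 + 3·(-3) = 6; so z(0) = [-3, 6]^T.
x_1(t) = Σ_i (v_i)_1 · z_i(0) · e^{λ_i t} (row 1 of V times the modal terms).
x_1(1.0) = 3·(-3)·e^{-2·1.0} + 2·6·e^{-1·1.0} = (-9)·0.135335 + 12·0.367879 = 3.1965.

3.1965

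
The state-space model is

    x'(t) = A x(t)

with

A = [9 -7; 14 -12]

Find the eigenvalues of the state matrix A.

-5, 2

det(sI - A) = s^2 - (tr A)s + det A, with tr A = 9 + (-12) = -3 and det A = 9·(-12) - (-7)·14 = -108 - (-98) = -10.
So p(s) = det(sI - A) = s^2 + 3s - 10.
Factor s^2 + 3s - 10: two numbers with sum -3 and product -10 are 2 and -5, so s^2 + 3s - 10 = (s - 2)(s + 5).
Hence p(s) = (s - 2) (s + 5), with roots -5, 2.
At least one eigenvalue has non-negative real part, so the system is not asymptotically stable.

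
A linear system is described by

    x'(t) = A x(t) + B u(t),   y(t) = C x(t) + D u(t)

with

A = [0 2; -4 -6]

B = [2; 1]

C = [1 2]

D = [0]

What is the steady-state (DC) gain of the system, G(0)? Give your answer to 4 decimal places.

G(0) = C(-A)^{-1}B + D = -C A^{-1} B + D.
det A = 8, so A^{-1} = (1/8)·adj(A) = [[-3/4, -1/4], [1/2, 0]]
A^{-1} B = [-7/4, 1]^T
C A^{-1} B = 1/4
G(0) = D - C A^{-1} B = 0 - (1/4) = -1/4 ≈ -0.2500

-0.2500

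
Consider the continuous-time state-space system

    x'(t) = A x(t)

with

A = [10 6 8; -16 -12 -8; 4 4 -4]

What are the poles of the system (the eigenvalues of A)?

det(sI - A) = s^3 - (tr A)s^2 + (M11 + M22 + M33)s - det A, where Mii is the 2×2 principal minor of A obtained by deleting row i and column i.
tr A = 10 + (-12) + (-4) = -6; M11 = (-12)·(-4) - (-8)·4 = 48 - (-32) = 80; M22 = 10·(-4) - 8·4 = -40 - 32 = -72; M33 = 10·(-12) - 6·(-16) = -120 - (-96) = -24; sum of minors = -16.
det A = 10·((-12)·(-4) - (-8)·4) - 6·((-16)·(-4) - (-8)·4) + 8·((-16)·4 - (-12)·4) = 10·80 - 6·96 + 8·(-16) = 96.
So p(s) = det(sI - A) = s^3 + 6s^2 - 16s - 96.
Rational-root test: any integer root divides -96. Testing small divisors, s = -4 works: p(-4) = -64 + 96 + 64 + (-96) = 0, so (s + 4) is a factor.
Dividing, p(s) = (s + 4)(s^2 + 2s - 24).
Factor s^2 + 2s - 24: two numbers with sum -2 and product -24 are 4 and -6, so s^2 + 2s - 24 = (s - 4)(s + 6).
Hence p(s) = (s - 4) (s + 4) (s + 6), with roots -6, -4, 4.
At least one eigenvalue has non-negative real part, so the system is not asymptotically stable.

-6, -4, 4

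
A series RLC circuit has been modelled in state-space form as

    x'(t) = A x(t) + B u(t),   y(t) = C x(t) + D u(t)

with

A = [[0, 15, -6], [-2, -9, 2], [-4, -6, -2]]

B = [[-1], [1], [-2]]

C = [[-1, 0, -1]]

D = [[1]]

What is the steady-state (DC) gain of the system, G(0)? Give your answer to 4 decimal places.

G(0) = C(-A)^{-1}B + D = -C A^{-1} B + D.
det A = -36, so A^{-1} = (1/-36)·adj(A) = [[-5/6, -11/6, 2/3], [1/3, 2/3, -1/3], [2/3, 5/3, -5/6]]
A^{-1} B = [-7/3, 1, 8/3]^T
C A^{-1} B = -1/3
G(0) = D - C A^{-1} B = 1 - (-1/3) = 4/3 ≈ 1.3333

1.3333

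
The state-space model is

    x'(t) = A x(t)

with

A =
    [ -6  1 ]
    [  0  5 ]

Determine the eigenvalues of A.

-6, 5

det(sI - A) = s^2 - (tr A)s + det A, with tr A = (-6) + 5 = -1 and det A = (-6)·5 - 1·0 = -30 - 0 = -30.
So p(s) = det(sI - A) = s^2 + s - 30.
Factor s^2 + s - 30: two numbers with sum -1 and product -30 are 5 and -6, so s^2 + s - 30 = (s - 5)(s + 6).
Hence p(s) = (s - 5) (s + 6), with roots -6, 5.
At least one eigenvalue has non-negative real part, so the system is not asymptotically stable.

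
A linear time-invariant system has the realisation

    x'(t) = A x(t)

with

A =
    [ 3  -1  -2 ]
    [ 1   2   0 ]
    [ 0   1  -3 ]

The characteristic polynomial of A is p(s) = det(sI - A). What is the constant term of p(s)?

23

Expand det(sI - A) for the 3×3 matrix.
p(s) = s^3 - 2s^2 - 8s + 23.
(Check: constant term = det(-A) = (-1)^3 det A = 23; coefficient of s^2 = -tr A = -2.)
The constant term is 23.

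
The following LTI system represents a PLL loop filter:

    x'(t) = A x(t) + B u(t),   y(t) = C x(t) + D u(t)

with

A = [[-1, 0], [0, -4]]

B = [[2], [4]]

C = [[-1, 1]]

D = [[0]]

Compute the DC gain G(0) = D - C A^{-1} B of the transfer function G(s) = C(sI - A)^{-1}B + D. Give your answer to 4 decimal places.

G(0) = C(-A)^{-1}B + D = -C A^{-1} B + D.
det A = 4, so A^{-1} = (1/4)·adj(A) = [[-1, 0], [0, -1/4]]
A^{-1} B = [-2, -1]^T
C A^{-1} B = 1
G(0) = D - C A^{-1} B = 0 - (1) = -1

-1.0000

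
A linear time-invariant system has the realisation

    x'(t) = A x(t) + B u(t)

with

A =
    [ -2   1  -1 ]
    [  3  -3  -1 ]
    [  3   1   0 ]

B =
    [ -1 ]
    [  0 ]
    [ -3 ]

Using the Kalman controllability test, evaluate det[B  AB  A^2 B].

-324

AB = [[5], [0], [-3]]
A^2B = [[-7], [18], [15]]
Controllability matrix C = [B  AB  A^2B] = [[-1, 5, -7], [0, 0, 18], [-3, -3, 15]]
Expanding along the first row, det(C) = (-1)·(0·15 - 18·(-3)) - 5·(0·15 - 18·(-3)) + (-7)·(0·(-3) - 0·(-3)) = (-1)·54 - 5·54 + (-7)·0 = -324
Since det(C) ≠ 0, rank(C) = 3 and the system is completely controllable.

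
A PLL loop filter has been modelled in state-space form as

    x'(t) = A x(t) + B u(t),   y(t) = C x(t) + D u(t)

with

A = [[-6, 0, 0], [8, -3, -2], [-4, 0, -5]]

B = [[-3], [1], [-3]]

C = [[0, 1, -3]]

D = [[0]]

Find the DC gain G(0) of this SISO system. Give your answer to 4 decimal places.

G(0) = C(-A)^{-1}B + D = -C A^{-1} B + D.
det A = -90, so A^{-1} = (1/-90)·adj(A) = [[-1/6, 0, 0], [-8/15, -1/3, 2/15], [2/15, 0, -1/5]]
A^{-1} B = [1/2, 13/15, 1/5]^T
C A^{-1} B = 4/15
G(0) = D - C A^{-1} B = 0 - (4/15) = -4/15 ≈ -0.2667

-0.2667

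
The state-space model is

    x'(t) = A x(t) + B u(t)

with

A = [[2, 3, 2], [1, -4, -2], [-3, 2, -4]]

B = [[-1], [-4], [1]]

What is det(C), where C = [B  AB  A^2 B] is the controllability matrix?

AB = [[-12], [13], [-9]]
A^2B = [[-3], [-46], [98]]
Controllability matrix C = [B  AB  A^2B] = [[-1, -12, -3], [-4, 13, -46], [1, -9, 98]]
Expanding along the first row, det(C) = (-1)·(13·98 - (-46)·(-9)) - (-12)·((-4)·98 - (-46)·1) + (-3)·((-4)·(-9) - 13·1) = (-1)·860 - (-12)·(-346) + (-3)·23 = -5081
Since det(C) ≠ 0, rank(C) = 3 and the system is completely controllable.

-5081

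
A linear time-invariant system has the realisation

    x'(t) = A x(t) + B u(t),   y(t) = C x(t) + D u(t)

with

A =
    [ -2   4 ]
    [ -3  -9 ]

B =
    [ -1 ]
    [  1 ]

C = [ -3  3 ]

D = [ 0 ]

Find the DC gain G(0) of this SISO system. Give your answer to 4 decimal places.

G(0) = C(-A)^{-1}B + D = -C A^{-1} B + D.
det A = 30, so A^{-1} = (1/30)·adj(A) = [[-3/10, -2/15], [1/10, -1/15]]
A^{-1} B = [1/6, -1/6]^T
C A^{-1} B = -1
G(0) = D - C A^{-1} B = 0 - (-1) = 1

1.0000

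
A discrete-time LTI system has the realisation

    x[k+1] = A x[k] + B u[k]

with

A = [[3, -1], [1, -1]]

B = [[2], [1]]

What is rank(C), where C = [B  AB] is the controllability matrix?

2

AB = [[5], [1]]
Controllability matrix C = [B  AB] = [[2, 5], [1, 1]]
det(C) = 2·1 - 5·1 = 2 - 5 = -3 ≠ 0, so rank(C) = 2.
rank(C) = 2 = n, so the pair (A, B) is completely controllable.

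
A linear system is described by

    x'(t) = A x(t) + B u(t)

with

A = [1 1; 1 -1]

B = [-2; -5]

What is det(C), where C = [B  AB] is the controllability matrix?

-41

AB = [[-7], [3]]
Controllability matrix C = [B  AB] = [[-2, -7], [-5, 3]]
det(C) = (-2)·3 - (-7)·(-5) = -6 - 35 = -41
Since det(C) ≠ 0, rank(C) = 2 and the system is completely controllable.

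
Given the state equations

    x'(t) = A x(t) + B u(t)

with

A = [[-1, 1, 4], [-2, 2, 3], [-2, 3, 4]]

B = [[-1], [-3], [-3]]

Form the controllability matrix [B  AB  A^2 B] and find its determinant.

-92

AB = [[-14], [-13], [-19]]
A^2B = [[-75], [-55], [-87]]
Controllability matrix C = [B  AB  A^2B] = [[-1, -14, -75], [-3, -13, -55], [-3, -19, -87]]
Expanding along the first row, det(C) = (-1)·((-13)·(-87) - (-55)·(-19)) - (-14)·((-3)·(-87) - (-55)·(-3)) + (-75)·((-3)·(-19) - (-13)·(-3)) = (-1)·86 - (-14)·96 + (-75)·18 = -92
Since det(C) ≠ 0, rank(C) = 3 and the system is completely controllable.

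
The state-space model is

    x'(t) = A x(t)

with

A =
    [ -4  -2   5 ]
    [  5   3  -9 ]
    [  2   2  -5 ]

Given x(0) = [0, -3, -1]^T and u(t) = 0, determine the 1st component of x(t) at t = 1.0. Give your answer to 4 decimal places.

det(sI - A) = s^3 - (tr A)s^2 + (M11 + M22 + M33)s - det A, where Mii is the 2×2 principal minor of A obtained by deleting row i and column i.
tr A = (-4) + 3 + (-5) = -6; M11 = 3·(-5) - (-9)·2 = -15 - (-18) = 3; M22 = (-4)·(-5) - 5·2 = 20 - 10 = 10; M33 = (-4)·3 - (-2)·5 = -12 - (-10) = -2; sum of minors = 11.
det A = (-4)·(3·(-5) - (-9)·2) - (-2)·(5·(-5) - (-9)·2) + 5·(5·2 - 3·2) = (-4)·3 - (-2)·(-7) + 5·4 = -6.
So p(s) = det(sI - A) = s^3 + 6s^2 + 11s + 6.
Rational-root test: any integer root divides 6. Testing small divisors, s = -1 works: p(-1) = -1 + 6 + (-11) + 6 = 0, so (s + 1) is a factor.
Dividing, p(s) = (s + 1)(s^2 + 5s + 6).
Factor s^2 + 5s + 6: two numbers with sum -5 and product 6 are -2 and -3, so s^2 + 5s + 6 = (s + 2)(s + 3).
Hence p(s) = (s + 1) (s + 2) (s + 3), with roots -3, -2, -1.
The eigenvalues -3, -2, -1 are distinct and real, so A is diagonalisable and x(t) = e^{At} x(0) = V diag(e^{λ_i t}) V^{-1} x(0), where the columns of V are the eigenvectors.
λ = -3: A - (-3)I = [[-1, -2, 5], [5, 6, -9], [2, 2, -2]]. v must be orthogonal to every row; (row 1) × (row 2) = [-12, 16, 4], so take v_1 = [3, -4, -1]^T.
λ = -2: A - (-2)I = [[-2, -2, 5], [5, 5, -9], [2, 2, -3]]. v must be orthogonal to every row; (row 1) × (row 2) = [-7, 7, 0], so take v_2 = [-1, 1, 0]^T.
λ = -1: A - (-1)I = [[-3, -2, 5], [5, 4, -9], [2, 2, -4]]. v must be orthogonal to every row; (row 1) × (row 2) = [-2, -2, -2], so take v_3 = [1, 1, 1]^T.
V = [v_1 v_2 v_3] = [[3, -1, 1], [-4, 1, 1], [-1, 0, 1]] has det V = 1, so V^{-1} = adj(V)/det V = [[1, 1, -2], [3, 4, -7], [1, 1, -1]].
Modal coordinates z(0) = V^{-1} x(0): 1·0 + 1·(-3) + (-2)·(-1) = -1; 3·0 + 4·(-3) + (-7)·(-1) = -5; 1·0 + 1·(-3) + (-1)·(-1) = -2; so z(0) = [-1, -5, -2]^T.
x_1(t) = Σ_i (v_i)_1 · z_i(0) · e^{λ_i t} (row 1 of V times the modal terms).
x_1(1.0) = 3·(-1)·e^{-3·1.0} + (-1)·(-5)·e^{-2·1.0} + 1·(-2)·e^{-1·1.0} = (-3)·0.049787 + 5·0.135335 + (-2)·0.367879 = -0.2084.

-0.2084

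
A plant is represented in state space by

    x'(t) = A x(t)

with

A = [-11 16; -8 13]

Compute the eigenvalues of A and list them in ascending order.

det(sI - A) = s^2 - (tr A)s + det A, with tr A = (-11) + 13 = 2 and det A = (-11)·13 - 16·(-8) = -143 - (-128) = -15.
So p(s) = det(sI - A) = s^2 - 2s - 15.
Factor s^2 - 2s - 15: two numbers with sum 2 and product -15 are 5 and -3, so s^2 - 2s - 15 = (s - 5)(s + 3).
Hence p(s) = (s - 5) (s + 3), with roots -3, 5.
At least one eigenvalue has non-negative real part, so the system is not asymptotically stable.

-3, 5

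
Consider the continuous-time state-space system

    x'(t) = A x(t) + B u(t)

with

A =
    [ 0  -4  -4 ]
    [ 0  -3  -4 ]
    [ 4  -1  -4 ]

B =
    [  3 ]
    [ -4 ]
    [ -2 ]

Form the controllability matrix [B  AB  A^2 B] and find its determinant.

AB = [[24], [20], [24]]
A^2B = [[-176], [-156], [-20]]
Controllability matrix C = [B  AB  A^2B] = [[3, 24, -176], [-4, 20, -156], [-2, 24, -20]]
Expanding along the first row, det(C) = 3·(20·(-20) - (-156)·24) - 24·((-4)·(-20) - (-156)·(-2)) + (-176)·((-4)·24 - 20·(-2)) = 3·3344 - 24·(-232) + (-176)·(-56) = 25456
Since det(C) ≠ 0, rank(C) = 3 and the system is completely controllable.

25456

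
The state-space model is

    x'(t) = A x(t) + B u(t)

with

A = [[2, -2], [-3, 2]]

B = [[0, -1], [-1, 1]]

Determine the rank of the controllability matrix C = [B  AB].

2

AB = [[2, -4], [-2, 5]]
Controllability matrix C = [B  AB] = [[0, -1, 2, -4], [-1, 1, -2, 5]]
Take the 2×2 submatrix of C formed by columns 1, 2: [[0, -1], [-1, 1]]. Its determinant is 0·1 - (-1)·(-1) = 0 - 1 = -1 ≠ 0.
So rank(C) ≥ 2; since C has 2 rows, rank(C) = 2.
rank(C) = 2 = n, so the pair (A, B) is completely controllable.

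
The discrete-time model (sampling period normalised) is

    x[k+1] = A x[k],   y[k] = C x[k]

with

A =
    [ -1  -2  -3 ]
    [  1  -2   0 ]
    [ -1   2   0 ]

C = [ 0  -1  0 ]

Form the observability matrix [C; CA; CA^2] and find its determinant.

CA = [[-1, 2, 0]]
CA^2 = [[3, -2, 3]]
Observability matrix O = [C; CA; CA^2] = [[0, -1, 0], [-1, 2, 0], [3, -2, 3]]
Expanding along the first row, det(O) = 0·(2·3 - 0·(-2)) - (-1)·((-1)·3 - 0·3) + 0·((-1)·(-2) - 2·3) = 0·6 - (-1)·(-3) + 0·(-4) = -3
Since det(O) ≠ 0, rank(O) = 3 and the system is completely observable.

-3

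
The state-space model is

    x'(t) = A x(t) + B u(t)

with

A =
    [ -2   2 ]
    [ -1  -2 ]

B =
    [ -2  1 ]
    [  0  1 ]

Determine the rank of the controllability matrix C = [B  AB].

2

AB = [[4, 0], [2, -3]]
Controllability matrix C = [B  AB] = [[-2, 1, 4, 0], [0, 1, 2, -3]]
Take the 2×2 submatrix of C formed by columns 1, 2: [[-2, 1], [0, 1]]. Its determinant is (-2)·1 - 1·0 = -2 - 0 = -2 ≠ 0.
So rank(C) ≥ 2; since C has 2 rows, rank(C) = 2.
rank(C) = 2 = n, so the pair (A, B) is completely controllable.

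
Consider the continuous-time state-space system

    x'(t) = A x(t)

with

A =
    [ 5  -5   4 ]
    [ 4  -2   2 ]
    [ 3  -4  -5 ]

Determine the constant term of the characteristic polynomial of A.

Expand det(sI - A) for the 3×3 matrix.
p(s) = s^3 + 2s^2 - 9s + 80.
(Check: constant term = det(-A) = (-1)^3 det A = 80; coefficient of s^2 = -tr A = 2.)
The constant term is 80.

80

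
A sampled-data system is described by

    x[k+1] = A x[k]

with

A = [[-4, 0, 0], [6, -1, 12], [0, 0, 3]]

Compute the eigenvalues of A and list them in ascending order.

-4, -1, 3

det(zI - A) = z^3 - (tr A)z^2 + (M11 + M22 + M33)z - det A, where Mii is the 2×2 principal minor of A obtained by deleting row i and column i.
tr A = (-4) + (-1) + 3 = -2; M11 = (-1)·3 - 12·0 = -3 - 0 = -3; M22 = (-4)·3 - 0·0 = -12 - 0 = -12; M33 = (-4)·(-1) - 0·6 = 4 - 0 = 4; sum of minors = -11.
det A = (-4)·((-1)·3 - 12·0) - 0·(6·3 - 12·0) + 0·(6·0 - (-1)·0) = (-4)·(-3) - 0·18 + 0·0 = 12.
So p(z) = det(zI - A) = z^3 + 2z^2 - 11z - 12.
Rational-root test: any integer root divides -12. Testing small divisors, z = -1 works: p(-1) = -1 + 2 + 11 + (-12) = 0, so (z + 1) is a factor.
Dividing, p(z) = (z + 1)(z^2 + z - 12).
Factor z^2 + z - 12: two numbers with sum -1 and product -12 are 3 and -4, so z^2 + z - 12 = (z - 3)(z + 4).
Hence p(z) = (z - 3) (z + 1) (z + 4), with roots -4, -1, 3.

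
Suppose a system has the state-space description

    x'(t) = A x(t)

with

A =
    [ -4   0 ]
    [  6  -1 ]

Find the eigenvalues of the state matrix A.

det(sI - A) = s^2 - (tr A)s + det A, with tr A = (-4) + (-1) = -5 and det A = (-4)·(-1) - 0·6 = 4 - 0 = 4.
So p(s) = det(sI - A) = s^2 + 5s + 4.
Factor s^2 + 5s + 4: two numbers with sum -5 and product 4 are -1 and -4, so s^2 + 5s + 4 = (s + 1)(s + 4).
Hence p(s) = (s + 1) (s + 4), with roots -4, -1.
All eigenvalues have negative real part, so the system is asymptotically stable.

-4, -1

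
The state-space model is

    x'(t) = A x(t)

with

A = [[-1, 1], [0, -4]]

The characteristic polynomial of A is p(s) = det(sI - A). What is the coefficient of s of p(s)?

5

For a 2×2 matrix, det(sI - A) = s^2 - (tr A)s + det A.
tr A = -5, det A = 4.
So p(s) = s^2 + 5s + 4.
The coefficient of s is 5.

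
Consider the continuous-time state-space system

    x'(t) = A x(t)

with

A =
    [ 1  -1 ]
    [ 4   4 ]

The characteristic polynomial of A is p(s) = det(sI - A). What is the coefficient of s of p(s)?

For a 2×2 matrix, det(sI - A) = s^2 - (tr A)s + det A.
tr A = 5, det A = 8.
So p(s) = s^2 - 5s + 8.
The coefficient of s is -5.

-5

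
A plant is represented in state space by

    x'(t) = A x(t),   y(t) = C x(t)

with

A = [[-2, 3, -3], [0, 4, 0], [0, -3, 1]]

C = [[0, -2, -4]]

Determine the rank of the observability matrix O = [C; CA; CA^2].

2

CA = [[0, 4, -4]]
CA^2 = [[0, 28, -4]]
Observability matrix O = [C; CA; CA^2] = [[0, -2, -4], [0, 4, -4], [0, 28, -4]]
Column 1 of O is identically zero, so rank(O) ≤ 2.
The 2×2 minor from rows 1, 2, columns 2, 3 is (-2)·(-4) - (-4)·4 = 8 - (-16) = 24 ≠ 0, so rank(O) = 2.
rank(O) = 2 < n = 3, so the pair (A, C) is not completely observable.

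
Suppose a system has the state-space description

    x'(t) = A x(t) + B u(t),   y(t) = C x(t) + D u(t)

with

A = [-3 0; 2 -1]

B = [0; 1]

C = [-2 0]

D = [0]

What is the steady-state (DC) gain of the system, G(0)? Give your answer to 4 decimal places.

0.0000

G(0) = C(-A)^{-1}B + D = -C A^{-1} B + D.
det A = 3, so A^{-1} = (1/3)·adj(A) = [[-1/3, 0], [-2/3, -1]]
A^{-1} B = [0, -1]^T
C A^{-1} B = 0
G(0) = D - C A^{-1} B = 0 - (0) = 0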